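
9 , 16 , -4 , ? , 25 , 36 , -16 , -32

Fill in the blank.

-8

Positions follow the repeating pattern AABB; grouping by letter gives 2 tracks.
Stream A: 9, 16, 25, 36 (perfect squares starting at 3²).
Stream B: -4, ?, -16, -32 (multiplying by 2 each time).
Stream B's pattern makes the blank -8.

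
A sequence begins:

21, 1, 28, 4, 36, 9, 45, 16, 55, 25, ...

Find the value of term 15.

91

Split by position mod 2 into 2 tracks.
Stream A = 21, 28, 36, 45, 55: triangular numbers n(n+1)/2 for n = 6, 7, ….
Stream B = 1, 4, 9, 16, 25: perfect squares starting at 1².
Term 15 comes from stream A (its 8th entry): 91.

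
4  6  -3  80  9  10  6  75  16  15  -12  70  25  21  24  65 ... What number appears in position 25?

64

Taking every 4th term gives 4 separate tracks.
Subsequence A is 4, 9, 16, 25, which is the squares 2², 3², 4², ….
Subsequence B is 6, 10, 15, 21, which is triangular numbers starting at T_3.
Subsequence C is -3, 6, -12, 24, which is geometric, ×-2 each step.
Subsequence D is 80, 75, 70, 65, which is arithmetic with common difference −5.
Term 25 comes from subsequence A (its 7th entry): 64.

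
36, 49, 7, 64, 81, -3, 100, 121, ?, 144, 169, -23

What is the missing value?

-13

The slot pattern repeats as AAB (period 3), so there are 2 interleaved tracks.
Subsequence A: 36, 49, 64, 81, 100, 121, 144, 169 — consecutive squares n² from n = 6.
Subsequence B: 7, -3, ?, -23 — subtracting 10 each time.
The gap is subsequence B's term 3; the rule gives -13.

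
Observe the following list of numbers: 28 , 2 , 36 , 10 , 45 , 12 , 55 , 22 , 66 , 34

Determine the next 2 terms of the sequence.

Odd-indexed and even-indexed terms follow separate rules.
Track A = 28, 36, 45, 55, 66: the triangular numbers T_7, T_8, ….
Track B = 2, 10, 12, 22, 34: Fibonacci-style (each term is the sum of the two before it).
Position 11 → track A, term 6 = 78.
Position 12 falls in track B as its term 6, giving 56.

78, 56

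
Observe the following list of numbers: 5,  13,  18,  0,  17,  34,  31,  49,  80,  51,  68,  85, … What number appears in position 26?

Reading positions in blocks of 6 reveals the pattern AAABBB — 2 tracks woven together.
Subsequence A: 5, 13, 18, 31, 49, 80 — a Fibonacci-like recurrence a_n = a_{n-1} + a_{n-2}.
Subsequence B: 0, 17, 34, 51, 68, 85 — arithmetic, step +17.
Term 26 comes from subsequence A (its 14th entry): 3749.

3749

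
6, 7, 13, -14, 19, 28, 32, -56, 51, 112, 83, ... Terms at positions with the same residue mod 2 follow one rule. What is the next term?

Positions 1, 3, 5, … form one subsequence and positions 2, 4, 6, … form another.
Track A is 6, 13, 19, 32, 51, 83, which is each term equals the sum of the previous two.
Track B is 7, -14, 28, -56, 112, which is a geometric progression (common ratio -2).
The 12th slot belongs to track B; its 6th term is -224.

-224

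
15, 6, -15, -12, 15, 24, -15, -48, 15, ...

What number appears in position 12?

Split by position mod 2 into 2 tracks.
Stream A: 15, -15, 15, -15, 15. Alternating ±15.
Stream B: 6, -12, 24, -48. Geometric, ×-2 each step.
Term 12 comes from stream B (its 6th entry): -192.

-192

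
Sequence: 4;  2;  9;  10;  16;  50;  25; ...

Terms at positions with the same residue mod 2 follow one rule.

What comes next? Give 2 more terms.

Split by position mod 2 into 2 tracks.
Track A: 4, 9, 16, 25 — consecutive squares n² from n = 2.
Track B: 2, 10, 50 — geometric with ratio 5.
Position 8 falls in track B as its term 4, giving 250.
Term 9 comes from track A (its 5th entry): 36.

250, 36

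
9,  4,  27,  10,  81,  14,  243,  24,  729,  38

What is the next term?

2187

Split by position mod 2 into 2 tracks.
Track A: 9, 27, 81, 243, 729 — successive powers of 3.
Track B: 4, 10, 14, 24, 38 — Fibonacci-style (each term is the sum of the two before it).
Position 11 → track A, term 6 = 2187.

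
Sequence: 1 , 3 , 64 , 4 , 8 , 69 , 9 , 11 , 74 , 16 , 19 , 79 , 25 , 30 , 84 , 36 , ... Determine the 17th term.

Read the sequence 3 terms at a time; column i is its own pattern.
Subsequence A: 1, 4, 9, 16, 25, 36 — the squares 1², 2², 3², ….
Subsequence B: 3, 8, 11, 19, 30 — Fibonacci-style (each term is the sum of the two before it).
Subsequence C: 64, 69, 74, 79, 84 — arithmetic with common difference +5.
The 17th slot belongs to subsequence B; its 6th term is 49.

49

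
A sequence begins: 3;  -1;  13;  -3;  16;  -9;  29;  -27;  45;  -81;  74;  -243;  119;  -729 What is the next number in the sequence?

Positions 1, 3, 5, … form one subsequence and positions 2, 4, 6, … form another.
Subsequence A: 3, 13, 16, 29, 45, 74, 119 (Fibonacci-style (each term is the sum of the two before it)).
Subsequence B: -1, -3, -9, -27, -81, -243, -729 (a geometric progression (common ratio 3)).
The 15th slot belongs to subsequence A; its 8th term is 193.

193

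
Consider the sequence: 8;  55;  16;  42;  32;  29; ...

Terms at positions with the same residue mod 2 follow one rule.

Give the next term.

64

Odd-indexed and even-indexed terms follow separate rules.
Stream A = 8, 16, 32: multiplying by 2 each time.
Stream B = 55, 42, 29: arithmetic with common difference −13.
The 7th slot belongs to stream A; its 4th term is 64.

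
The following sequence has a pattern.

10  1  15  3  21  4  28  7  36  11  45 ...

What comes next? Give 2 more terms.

18, 55

Taking every 2nd term gives 2 separate tracks.
Track A: 10, 15, 21, 28, 36, 45 — triangular numbers starting at T_4.
Track B: 1, 3, 4, 7, 11 — Fibonacci-style (each term is the sum of the two before it).
Position 12 → track B, term 6 = 18.
Position 13 → track A, term 7 = 55.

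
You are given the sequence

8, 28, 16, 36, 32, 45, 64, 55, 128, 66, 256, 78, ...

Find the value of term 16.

105

Split by position mod 2 into 2 tracks.
Track A: 8, 16, 32, 64, 128, 256. Multiplying by 2 each time.
Track B: 28, 36, 45, 55, 66, 78. Triangular numbers n(n+1)/2 for n = 7, 8, ….
Term 16 comes from track B (its 8th entry): 105.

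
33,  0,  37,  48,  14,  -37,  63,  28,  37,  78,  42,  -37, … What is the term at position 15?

37

Split by position mod 3: positions 1, 4, 7, … form one track, and each other residue class forms its own.
Subsequence A: 33, 48, 63, 78. Arithmetic with common difference +15.
Subsequence B: 0, 14, 28, 42. Adding 14 each time.
Subsequence C: 37, -37, 37, -37. The oscillation 37·(−1)^(n+1).
Position 15 falls in subsequence C as its term 5, giving 37.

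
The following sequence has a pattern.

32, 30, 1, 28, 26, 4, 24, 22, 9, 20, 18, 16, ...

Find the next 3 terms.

16, 14, 25

The slot pattern repeats as AAB (period 3), so there are 2 interleaved tracks.
Track A: 32, 30, 28, 26, 24, 22, 20, 18 (subtracting 2 each time).
Track B: 1, 4, 9, 16 (consecutive squares n² from n = 1).
Position 13 falls in track A as its term 9, giving 16.
Term 14 comes from track A (its 10th entry): 14.
Position 15 falls in track B as its term 5, giving 25.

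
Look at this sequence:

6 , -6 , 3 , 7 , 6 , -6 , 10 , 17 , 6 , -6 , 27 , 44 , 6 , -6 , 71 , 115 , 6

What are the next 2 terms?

The slot pattern repeats as AABB (period 4), so there are 2 interleaved tracks.
Track A: 6, -6, 6, -6, 6, -6, 6, -6, 6 (alternating ±6).
Track B: 3, 7, 10, 17, 27, 44, 71, 115 (each term equals the sum of the previous two).
Position 18 falls in track A as its term 10, giving -6.
The 19th slot belongs to track B; its 9th term is 186.

-6, 186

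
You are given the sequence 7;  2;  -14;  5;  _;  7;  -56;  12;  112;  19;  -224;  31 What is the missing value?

Split by position mod 2 into 2 tracks.
Track A: 7, -14, ?, -56, 112, -224 (geometric with ratio -2).
Track B: 2, 5, 7, 12, 19, 31 (each term equals the sum of the previous two).
The gap is track A's term 3; the rule gives 28.

28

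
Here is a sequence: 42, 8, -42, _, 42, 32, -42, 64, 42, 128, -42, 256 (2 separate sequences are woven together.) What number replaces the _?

16

Taking every 2nd term gives 2 separate tracks.
Track A: 42, -42, 42, -42, 42, -42 (oscillating between 42 and -42).
Track B: 8, ?, 32, 64, 128, 256 (powers of 2).
So the missing entry in track B is 16.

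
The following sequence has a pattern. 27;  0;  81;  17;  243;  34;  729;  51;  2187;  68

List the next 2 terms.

6561, 85

The terms cycle through 2 interleaved subsequences.
Track A: 27, 81, 243, 729, 2187. Powers of 3.
Track B: 0, 17, 34, 51, 68. Adding 17 each time.
Term 11 comes from track A (its 6th entry): 6561.
Term 12 comes from track B (its 6th entry): 85.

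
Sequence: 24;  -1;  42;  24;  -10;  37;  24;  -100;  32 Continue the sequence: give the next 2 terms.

24, -1000

The terms cycle through 3 interleaved subsequences.
Track A: 24, 24, 24 — constant 24.
Track B: -1, -10, -100 — a geometric progression (common ratio 10).
Track C: 42, 37, 32 — arithmetic with common difference −5.
Position 10 → track A, term 4 = 24.
Term 11 comes from track B (its 4th entry): -1000.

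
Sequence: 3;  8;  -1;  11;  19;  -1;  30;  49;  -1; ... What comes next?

The slot pattern repeats as AAB (period 3), so there are 2 interleaved tracks.
Stream A: 3, 8, 11, 19, 30, 49 (a Fibonacci-like recurrence a_n = a_{n-1} + a_{n-2}).
Stream B: -1, -1, -1 (always -1).
Position 10 → stream A, term 7 = 79.

79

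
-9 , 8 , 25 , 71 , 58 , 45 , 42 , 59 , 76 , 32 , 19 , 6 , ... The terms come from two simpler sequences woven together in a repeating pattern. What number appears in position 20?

161

Reading positions in blocks of 6 reveals the pattern AAABBB — 2 tracks woven together.
Subsequence A: -9, 8, 25, 42, 59, 76 (arithmetic, step +17).
Subsequence B: 71, 58, 45, 32, 19, 6 (linear: a_n = 84 − 13·n).
Position 20 falls in subsequence A as its term 11, giving 161.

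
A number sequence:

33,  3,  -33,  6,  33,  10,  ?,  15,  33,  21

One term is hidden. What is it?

-33

Split by position mod 2 into 2 tracks.
Track A: 33, -33, 33, ?, 33 — alternating ±33.
Track B: 3, 6, 10, 15, 21 — triangular numbers n(n+1)/2 for n = 2, 3, ….
So the missing entry in track A is -33.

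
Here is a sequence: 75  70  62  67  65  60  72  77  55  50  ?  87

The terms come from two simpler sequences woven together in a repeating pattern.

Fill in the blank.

82

Reading positions in blocks of 4 reveals the pattern AABB — 2 tracks woven together.
Track A: 75, 70, 65, 60, 55, 50 (arithmetic, step −5).
Track B: 62, 67, 72, 77, ?, 87 (arithmetic, step +5).
Filling track B at index 5 by its rule yields 82.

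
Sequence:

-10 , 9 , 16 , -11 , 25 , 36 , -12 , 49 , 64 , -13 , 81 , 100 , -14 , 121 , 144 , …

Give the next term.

Reading positions in blocks of 3 reveals the pattern ABB — 2 tracks woven together.
Track A is -10, -11, -12, -13, -14, which is arithmetic, step −1.
Track B is 9, 16, 25, 36, 49, 64, 81, 100, 121, 144, which is consecutive squares n² from n = 3.
The 16th slot belongs to track A; its 6th term is -15.

-15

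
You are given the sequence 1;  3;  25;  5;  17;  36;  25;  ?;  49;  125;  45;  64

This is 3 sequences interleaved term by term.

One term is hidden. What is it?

31

Taking every 3rd term gives 3 separate tracks.
Subsequence A: 1, 5, 25, 125. Powers 5^0, 5^1, 5^2, ….
Subsequence B: 3, 17, ?, 45. Linear: a_n = -11 + 14·n.
Subsequence C: 25, 36, 49, 64. Perfect squares starting at 5².
The gap is subsequence B's term 3; the rule gives 31.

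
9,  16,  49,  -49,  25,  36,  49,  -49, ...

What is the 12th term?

-49

Positions follow the repeating pattern AABB; grouping by letter gives 2 tracks.
Track A: 9, 16, 25, 36 — consecutive squares n² from n = 3.
Track B: 49, -49, 49, -49 — oscillating between 49 and -49.
Position 12 → track B, term 6 = -49.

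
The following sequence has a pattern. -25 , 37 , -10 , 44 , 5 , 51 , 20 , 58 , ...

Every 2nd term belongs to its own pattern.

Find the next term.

The terms cycle through 2 interleaved subsequences.
Track A: -25, -10, 5, 20. Arithmetic, step +15.
Track B: 37, 44, 51, 58. Arithmetic, step +7.
Position 9 → track A, term 5 = 35.

35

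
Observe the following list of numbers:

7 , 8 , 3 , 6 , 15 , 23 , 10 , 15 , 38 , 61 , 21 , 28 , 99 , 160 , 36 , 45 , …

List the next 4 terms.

259, 419, 55, 66

The slot pattern repeats as AABB (period 4), so there are 2 interleaved tracks.
Stream A: 7, 8, 15, 23, 38, 61, 99, 160 (Fibonacci-style (each term is the sum of the two before it)).
Stream B: 3, 6, 10, 15, 21, 28, 36, 45 (triangular numbers n(n+1)/2 for n = 2, 3, …).
Position 17 falls in stream A as its term 9, giving 259.
Position 18 falls in stream A as its term 10, giving 419.
Position 19 falls in stream B as its term 9, giving 55.
Term 20 comes from stream B (its 10th entry): 66.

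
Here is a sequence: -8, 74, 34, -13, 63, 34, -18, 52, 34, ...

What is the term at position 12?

Split by position mod 3: positions 1, 4, 7, … form one track, and each other residue class forms its own.
Stream A is -8, -13, -18, which is linear: a_n = -3 − 5·n.
Stream B is 74, 63, 52, which is subtracting 11 each time.
Stream C is 34, 34, 34, which is constant 34.
The 12th slot belongs to stream C; its 4th term is 34.

34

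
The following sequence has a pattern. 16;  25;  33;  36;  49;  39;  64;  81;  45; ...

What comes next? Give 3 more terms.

Reading positions in blocks of 3 reveals the pattern AAB — 2 tracks woven together.
Track A is 16, 25, 36, 49, 64, 81, which is the squares 4², 5², 6², ….
Track B is 33, 39, 45, which is arithmetic, step +6.
Position 10 → track A, term 7 = 100.
Term 11 comes from track A (its 8th entry): 121.
Position 12 falls in track B as its term 4, giving 51.

100, 121, 51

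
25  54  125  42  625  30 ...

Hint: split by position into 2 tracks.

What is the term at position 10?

The terms cycle through 2 interleaved subsequences.
Stream A = 25, 125, 625: successive powers of 5.
Stream B = 54, 42, 30: subtracting 12 each time.
Position 10 falls in stream B as its term 5, giving 6.

6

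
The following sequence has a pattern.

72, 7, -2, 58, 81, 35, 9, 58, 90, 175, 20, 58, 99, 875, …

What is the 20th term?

The terms cycle through 4 interleaved subsequences.
Track A = 72, 81, 90, 99: linear: a_n = 63 + 9·n.
Track B = 7, 35, 175, 875: geometric with ratio 5.
Track C = -2, 9, 20: arithmetic, step +11.
Track D = 58, 58, 58: constant 58.
Term 20 comes from track D (its 5th entry): 58.

58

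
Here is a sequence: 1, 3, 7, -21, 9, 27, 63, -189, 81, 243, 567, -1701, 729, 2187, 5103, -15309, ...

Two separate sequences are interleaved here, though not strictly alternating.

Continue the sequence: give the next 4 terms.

6561, 19683, 45927, -137781

Positions follow the repeating pattern AABB; grouping by letter gives 2 tracks.
Track A: 1, 3, 9, 27, 81, 243, 729, 2187. Powers 3^0, 3^1, 3^2, ….
Track B: 7, -21, 63, -189, 567, -1701, 5103, -15309. Geometric with ratio -3.
Position 17 falls in track A as its term 9, giving 6561.
The 18th slot belongs to track A; its 10th term is 19683.
Position 19 falls in track B as its term 9, giving 45927.
Term 20 comes from track B (its 10th entry): -137781.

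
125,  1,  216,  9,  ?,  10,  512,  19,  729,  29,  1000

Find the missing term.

Split by position mod 2 into 2 tracks.
Subsequence A: 125, 216, ?, 512, 729, 1000. Consecutive cubes n³ from n = 5.
Subsequence B: 1, 9, 10, 19, 29. Fibonacci-style (each term is the sum of the two before it).
So the missing entry in subsequence A is 343.

343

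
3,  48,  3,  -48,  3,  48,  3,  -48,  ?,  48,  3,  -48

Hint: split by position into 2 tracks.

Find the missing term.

3

Odd-indexed and even-indexed terms follow separate rules.
Track A: 3, 3, 3, 3, ?, 3 (the constant sequence 3).
Track B: 48, -48, 48, -48, 48, -48 (alternating ±48).
So the missing entry in track A is 3.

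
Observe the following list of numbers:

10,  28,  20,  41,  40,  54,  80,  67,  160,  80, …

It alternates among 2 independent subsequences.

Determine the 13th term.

640

Taking every 2nd term gives 2 separate tracks.
Track A: 10, 20, 40, 80, 160. Geometric, ×2 each step.
Track B: 28, 41, 54, 67, 80. Adding 13 each time.
Term 13 comes from track A (its 7th entry): 640.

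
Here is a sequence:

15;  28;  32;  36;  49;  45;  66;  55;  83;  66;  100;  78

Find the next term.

Taking every 2nd term gives 2 separate tracks.
Track A = 15, 32, 49, 66, 83, 100: arithmetic, step +17.
Track B = 28, 36, 45, 55, 66, 78: the triangular numbers T_7, T_8, ….
The 13th slot belongs to track A; its 7th term is 117.

117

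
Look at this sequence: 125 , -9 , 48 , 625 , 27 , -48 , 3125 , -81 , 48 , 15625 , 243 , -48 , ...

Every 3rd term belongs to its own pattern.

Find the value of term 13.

78125

Split by position mod 3: positions 1, 4, 7, … form one track, and each other residue class forms its own.
Track A: 125, 625, 3125, 15625 (successive powers of 5).
Track B: -9, 27, -81, 243 (multiplying by -3 each time).
Track C: 48, -48, 48, -48 (the oscillation 48·(−1)^(n+1)).
Term 13 comes from track A (its 5th entry): 78125.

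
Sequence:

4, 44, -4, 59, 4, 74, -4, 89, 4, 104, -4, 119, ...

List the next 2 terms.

4, 134

Odd-indexed and even-indexed terms follow separate rules.
Subsequence A: 4, -4, 4, -4, 4, -4 — oscillating between 4 and -4.
Subsequence B: 44, 59, 74, 89, 104, 119 — arithmetic, step +15.
Position 13 → subsequence A, term 7 = 4.
Position 14 → subsequence B, term 7 = 134.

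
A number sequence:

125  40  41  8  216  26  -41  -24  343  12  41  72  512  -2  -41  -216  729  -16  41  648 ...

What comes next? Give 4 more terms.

1000, -30, -41, -1944

Split by position mod 4: positions 1, 5, 9, … form one track, and each other residue class forms its own.
Track A: 125, 216, 343, 512, 729 — the cubes 5³, 6³, 7³, ….
Track B: 40, 26, 12, -2, -16 — arithmetic with common difference −14.
Track C: 41, -41, 41, -41, 41 — oscillating between 41 and -41.
Track D: 8, -24, 72, -216, 648 — geometric with ratio -3.
The 21st slot belongs to track A; its 6th term is 1000.
The 22nd slot belongs to track B; its 6th term is -30.
The 23rd slot belongs to track C; its 6th term is -41.
Position 24 → track D, term 6 = -1944.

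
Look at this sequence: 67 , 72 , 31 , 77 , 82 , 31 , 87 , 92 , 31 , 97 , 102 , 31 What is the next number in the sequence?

Reading positions in blocks of 3 reveals the pattern AAB — 2 tracks woven together.
Track A = 67, 72, 77, 82, 87, 92, 97, 102: linear: a_n = 62 + 5·n.
Track B = 31, 31, 31, 31: the constant sequence 31.
Term 13 comes from track A (its 9th entry): 107.

107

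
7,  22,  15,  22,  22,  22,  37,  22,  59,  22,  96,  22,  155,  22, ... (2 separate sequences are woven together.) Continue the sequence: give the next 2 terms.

251, 22

Split by position mod 2 into 2 tracks.
Track A: 7, 15, 22, 37, 59, 96, 155. A Fibonacci-like recurrence a_n = a_{n-1} + a_{n-2}.
Track B: 22, 22, 22, 22, 22, 22, 22. Constant 22.
The 15th slot belongs to track A; its 8th term is 251.
Position 16 falls in track B as its term 8, giving 22.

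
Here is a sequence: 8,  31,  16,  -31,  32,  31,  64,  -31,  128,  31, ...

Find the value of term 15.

Split by position mod 2 into 2 tracks.
Subsequence A = 8, 16, 32, 64, 128: powers of 2.
Subsequence B = 31, -31, 31, -31, 31: alternating ±31.
The 15th slot belongs to subsequence A; its 8th term is 1024.

1024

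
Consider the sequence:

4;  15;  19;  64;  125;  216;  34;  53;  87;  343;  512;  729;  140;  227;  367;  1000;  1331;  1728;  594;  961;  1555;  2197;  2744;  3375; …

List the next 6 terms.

Reading positions in blocks of 6 reveals the pattern AAABBB — 2 tracks woven together.
Subsequence A = 4, 15, 19, 34, 53, 87, 140, 227, 367, 594, 961, 1555: each term equals the sum of the previous two.
Subsequence B = 64, 125, 216, 343, 512, 729, 1000, 1331, 1728, 2197, 2744, 3375: perfect cubes starting at 4³.
Term 25 comes from subsequence A (its 13th entry): 2516.
The 26th slot belongs to subsequence A; its 14th term is 4071.
The 27th slot belongs to subsequence A; its 15th term is 6587.
Term 28 comes from subsequence B (its 13th entry): 4096.
Position 29 → subsequence B, term 14 = 4913.
Position 30 falls in subsequence B as its term 15, giving 5832.

2516, 4071, 6587, 4096, 4913, 5832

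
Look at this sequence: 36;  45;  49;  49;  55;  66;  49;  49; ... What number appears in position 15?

The slot pattern repeats as AABB (period 4), so there are 2 interleaved tracks.
Track A: 36, 45, 55, 66 — triangular numbers n(n+1)/2 for n = 8, 9, ….
Track B: 49, 49, 49, 49 — constant 49.
Position 15 falls in track B as its term 7, giving 49.

49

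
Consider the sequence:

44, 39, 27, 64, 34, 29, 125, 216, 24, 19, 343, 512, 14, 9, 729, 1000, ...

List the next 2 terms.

4, -1

The slot pattern repeats as AABB (period 4), so there are 2 interleaved tracks.
Subsequence A: 44, 39, 34, 29, 24, 19, 14, 9. Linear: a_n = 49 − 5·n.
Subsequence B: 27, 64, 125, 216, 343, 512, 729, 1000. Perfect cubes starting at 3³.
Term 17 comes from subsequence A (its 9th entry): 4.
Position 18 falls in subsequence A as its term 10, giving -1.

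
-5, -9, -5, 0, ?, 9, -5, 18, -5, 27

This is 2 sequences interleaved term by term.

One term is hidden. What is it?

-5

Taking every 2nd term gives 2 separate tracks.
Subsequence A: -5, -5, ?, -5, -5 (the constant sequence -5).
Subsequence B: -9, 0, 9, 18, 27 (linear: a_n = -18 + 9·n).
Filling subsequence A at index 3 by its rule yields -5.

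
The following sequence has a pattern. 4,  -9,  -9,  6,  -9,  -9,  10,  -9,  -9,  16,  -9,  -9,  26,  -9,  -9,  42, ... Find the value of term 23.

-9

The slot pattern repeats as ABB (period 3), so there are 2 interleaved tracks.
Stream A: 4, 6, 10, 16, 26, 42 — each term equals the sum of the previous two.
Stream B: -9, -9, -9, -9, -9, -9, -9, -9, -9, -9 — constant -9.
Position 23 falls in stream B as its term 15, giving -9.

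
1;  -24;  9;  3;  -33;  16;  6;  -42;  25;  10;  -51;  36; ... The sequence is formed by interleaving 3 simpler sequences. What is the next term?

The terms cycle through 3 interleaved subsequences.
Track A = 1, 3, 6, 10: the triangular numbers T_1, T_2, ….
Track B = -24, -33, -42, -51: linear: a_n = -15 − 9·n.
Track C = 9, 16, 25, 36: consecutive squares n² from n = 3.
Position 13 → track A, term 5 = 15.

15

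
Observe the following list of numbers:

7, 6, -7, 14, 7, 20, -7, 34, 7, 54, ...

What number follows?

-7

Taking every 2nd term gives 2 separate tracks.
Subsequence A: 7, -7, 7, -7, 7 (oscillating between 7 and -7).
Subsequence B: 6, 14, 20, 34, 54 (each term equals the sum of the previous two).
Position 11 falls in subsequence A as its term 6, giving -7.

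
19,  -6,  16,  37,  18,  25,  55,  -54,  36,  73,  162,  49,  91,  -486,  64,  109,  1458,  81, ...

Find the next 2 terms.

127, -4374

Taking every 3rd term gives 3 separate tracks.
Stream A: 19, 37, 55, 73, 91, 109 — linear: a_n = 1 + 18·n.
Stream B: -6, 18, -54, 162, -486, 1458 — geometric, ×-3 each step.
Stream C: 16, 25, 36, 49, 64, 81 — the squares 4², 5², 6², ….
Position 19 falls in stream A as its term 7, giving 127.
The 20th slot belongs to stream B; its 7th term is -4374.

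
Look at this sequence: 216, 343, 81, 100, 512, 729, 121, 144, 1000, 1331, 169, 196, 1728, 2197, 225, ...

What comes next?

The slot pattern repeats as AABB (period 4), so there are 2 interleaved tracks.
Stream A: 216, 343, 512, 729, 1000, 1331, 1728, 2197 — perfect cubes starting at 6³.
Stream B: 81, 100, 121, 144, 169, 196, 225 — perfect squares starting at 9².
Position 16 falls in stream B as its term 8, giving 256.

256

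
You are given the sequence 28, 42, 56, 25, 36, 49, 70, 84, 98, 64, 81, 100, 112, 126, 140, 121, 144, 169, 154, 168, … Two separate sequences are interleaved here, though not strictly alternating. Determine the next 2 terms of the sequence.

Positions follow the repeating pattern AAABBB; grouping by letter gives 2 tracks.
Stream A = 28, 42, 56, 70, 84, 98, 112, 126, 140, 154, 168: adding 14 each time.
Stream B = 25, 36, 49, 64, 81, 100, 121, 144, 169: perfect squares starting at 5².
Term 21 comes from stream A (its 12th entry): 182.
Position 22 falls in stream B as its term 10, giving 196.

182, 196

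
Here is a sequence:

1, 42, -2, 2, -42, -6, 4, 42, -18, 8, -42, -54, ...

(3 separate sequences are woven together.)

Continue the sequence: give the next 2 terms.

16, 42

Split by position mod 3 into 3 tracks.
Track A = 1, 2, 4, 8: powers 2^0, 2^1, 2^2, ….
Track B = 42, -42, 42, -42: alternating ±42.
Track C = -2, -6, -18, -54: geometric, ×3 each step.
Position 13 falls in track A as its term 5, giving 16.
Position 14 → track B, term 5 = 42.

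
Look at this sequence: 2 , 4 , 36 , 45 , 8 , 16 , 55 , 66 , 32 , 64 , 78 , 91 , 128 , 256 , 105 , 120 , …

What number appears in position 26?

The slot pattern repeats as AABB (period 4), so there are 2 interleaved tracks.
Track A: 2, 4, 8, 16, 32, 64, 128, 256 — powers 2^1, 2^2, 2^3, ….
Track B: 36, 45, 55, 66, 78, 91, 105, 120 — triangular numbers starting at T_8.
The 26th slot belongs to track A; its 14th term is 16384.

16384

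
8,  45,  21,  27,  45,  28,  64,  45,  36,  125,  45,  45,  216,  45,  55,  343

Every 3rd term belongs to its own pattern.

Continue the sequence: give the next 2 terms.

The terms cycle through 3 interleaved subsequences.
Track A: 8, 27, 64, 125, 216, 343. Consecutive cubes n³ from n = 2.
Track B: 45, 45, 45, 45, 45. The constant sequence 45.
Track C: 21, 28, 36, 45, 55. Triangular numbers n(n+1)/2 for n = 6, 7, ….
Position 17 falls in track B as its term 6, giving 45.
Term 18 comes from track C (its 6th entry): 66.

45, 66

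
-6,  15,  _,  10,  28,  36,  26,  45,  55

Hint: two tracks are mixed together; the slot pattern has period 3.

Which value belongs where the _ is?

Reading positions in blocks of 3 reveals the pattern ABB — 2 tracks woven together.
Track A is -6, 10, 26, which is adding 16 each time.
Track B is 15, ?, 28, 36, 45, 55, which is triangular numbers starting at T_5.
So the missing entry in track B is 21.

21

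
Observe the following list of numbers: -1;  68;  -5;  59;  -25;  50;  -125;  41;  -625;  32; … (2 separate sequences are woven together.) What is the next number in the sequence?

-3125

Split by position mod 2 into 2 tracks.
Track A: -1, -5, -25, -125, -625. Geometric with ratio 5.
Track B: 68, 59, 50, 41, 32. Linear: a_n = 77 − 9·n.
The 11th slot belongs to track A; its 6th term is -3125.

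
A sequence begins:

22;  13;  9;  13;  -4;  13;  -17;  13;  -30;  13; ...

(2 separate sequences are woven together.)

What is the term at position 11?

Taking every 2nd term gives 2 separate tracks.
Track A: 22, 9, -4, -17, -30 (subtracting 13 each time).
Track B: 13, 13, 13, 13, 13 (always 13).
Position 11 falls in track A as its term 6, giving -43.

-43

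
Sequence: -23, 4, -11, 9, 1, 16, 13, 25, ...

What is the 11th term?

Split by position mod 2 into 2 tracks.
Track A is -23, -11, 1, 13, which is arithmetic with common difference +12.
Track B is 4, 9, 16, 25, which is perfect squares starting at 2².
Position 11 falls in track A as its term 6, giving 37.

37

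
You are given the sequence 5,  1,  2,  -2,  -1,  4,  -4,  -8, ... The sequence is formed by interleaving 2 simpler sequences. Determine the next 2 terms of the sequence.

-7, 16

The terms cycle through 2 interleaved subsequences.
Subsequence A: 5, 2, -1, -4. Linear: a_n = 8 − 3·n.
Subsequence B: 1, -2, 4, -8. Multiplying by -2 each time.
Term 9 comes from subsequence A (its 5th entry): -7.
Position 10 → subsequence B, term 5 = 16.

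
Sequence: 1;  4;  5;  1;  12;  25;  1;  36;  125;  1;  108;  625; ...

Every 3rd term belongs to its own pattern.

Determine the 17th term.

Split by position mod 3 into 3 tracks.
Track A is 1, 1, 1, 1, which is the constant sequence 1.
Track B is 4, 12, 36, 108, which is multiplying by 3 each time.
Track C is 5, 25, 125, 625, which is powers 5^1, 5^2, 5^3, ….
Position 17 → track B, term 6 = 972.

972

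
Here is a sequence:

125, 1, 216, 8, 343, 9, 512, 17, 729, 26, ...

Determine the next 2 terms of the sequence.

Positions 1, 3, 5, … form one subsequence and positions 2, 4, 6, … form another.
Subsequence A: 125, 216, 343, 512, 729. Consecutive cubes n³ from n = 5.
Subsequence B: 1, 8, 9, 17, 26. Fibonacci-style (each term is the sum of the two before it).
Position 11 → subsequence A, term 6 = 1000.
Term 12 comes from subsequence B (its 6th entry): 43.

1000, 43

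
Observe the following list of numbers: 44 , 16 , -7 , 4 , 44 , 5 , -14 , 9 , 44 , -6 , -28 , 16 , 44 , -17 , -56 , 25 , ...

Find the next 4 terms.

44, -28, -112, 36

The terms cycle through 4 interleaved subsequences.
Subsequence A is 44, 44, 44, 44, which is constant 44.
Subsequence B is 16, 5, -6, -17, which is arithmetic, step −11.
Subsequence C is -7, -14, -28, -56, which is a geometric progression (common ratio 2).
Subsequence D is 4, 9, 16, 25, which is consecutive squares n² from n = 2.
Term 17 comes from subsequence A (its 5th entry): 44.
The 18th slot belongs to subsequence B; its 5th term is -28.
The 19th slot belongs to subsequence C; its 5th term is -112.
Position 20 → subsequence D, term 5 = 36.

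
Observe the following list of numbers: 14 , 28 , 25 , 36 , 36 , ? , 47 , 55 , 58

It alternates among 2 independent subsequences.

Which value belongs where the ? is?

Split by position mod 2 into 2 tracks.
Track A: 14, 25, 36, 47, 58 (arithmetic with common difference +11).
Track B: 28, 36, ?, 55 (the triangular numbers T_7, T_8, …).
Filling track B at index 3 by its rule yields 45.

45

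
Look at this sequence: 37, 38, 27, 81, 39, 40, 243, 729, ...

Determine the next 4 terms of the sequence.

41, 42, 2187, 6561

Positions follow the repeating pattern AABB; grouping by letter gives 2 tracks.
Track A: 37, 38, 39, 40 (linear: a_n = 36 + n).
Track B: 27, 81, 243, 729 (powers 3^3, 3^4, 3^5, …).
Position 9 falls in track A as its term 5, giving 41.
The 10th slot belongs to track A; its 6th term is 42.
The 11th slot belongs to track B; its 5th term is 2187.
Term 12 comes from track B (its 6th entry): 6561.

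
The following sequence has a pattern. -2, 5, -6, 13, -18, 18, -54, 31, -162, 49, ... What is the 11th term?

-486

Split by position mod 2 into 2 tracks.
Track A is -2, -6, -18, -54, -162, which is geometric with ratio 3.
Track B is 5, 13, 18, 31, 49, which is each term equals the sum of the previous two.
Term 11 comes from track A (its 6th entry): -486.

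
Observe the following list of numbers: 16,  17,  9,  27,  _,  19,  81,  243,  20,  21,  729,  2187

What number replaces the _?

Positions follow the repeating pattern AABB; grouping by letter gives 2 tracks.
Track A: 16, 17, ?, 19, 20, 21. Arithmetic with common difference +1.
Track B: 9, 27, 81, 243, 729, 2187. Powers 3^2, 3^3, 3^4, ….
The gap is track A's term 3; the rule gives 18.

18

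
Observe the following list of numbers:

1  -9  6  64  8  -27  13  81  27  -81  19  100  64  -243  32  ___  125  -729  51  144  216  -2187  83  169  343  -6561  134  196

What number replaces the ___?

Read the sequence 4 terms at a time; column i is its own pattern.
Stream A: 1, 8, 27, 64, 125, 216, 343 — the cubes 1³, 2³, 3³, ….
Stream B: -9, -27, -81, -243, -729, -2187, -6561 — multiplying by 3 each time.
Stream C: 6, 13, 19, 32, 51, 83, 134 — a Fibonacci-like recurrence a_n = a_{n-1} + a_{n-2}.
Stream D: 64, 81, 100, ?, 144, 169, 196 — consecutive squares n² from n = 8.
So the missing entry in stream D is 121.

121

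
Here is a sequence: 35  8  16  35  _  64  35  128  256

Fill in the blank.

32

The slot pattern repeats as ABB (period 3), so there are 2 interleaved tracks.
Stream A = 35, 35, 35: always 35.
Stream B = 8, 16, ?, 64, 128, 256: powers 2^3, 2^4, 2^5, ….
Stream B's pattern makes the blank 32.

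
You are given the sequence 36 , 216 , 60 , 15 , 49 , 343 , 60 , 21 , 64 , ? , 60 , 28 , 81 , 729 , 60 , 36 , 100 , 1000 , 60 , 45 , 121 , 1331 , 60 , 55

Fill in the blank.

512

The terms cycle through 4 interleaved subsequences.
Track A is 36, 49, 64, 81, 100, 121, which is consecutive squares n² from n = 6.
Track B is 216, 343, ?, 729, 1000, 1331, which is the cubes 6³, 7³, 8³, ….
Track C is 60, 60, 60, 60, 60, 60, which is always 60.
Track D is 15, 21, 28, 36, 45, 55, which is triangular numbers starting at T_5.
Track B's pattern makes the blank 512.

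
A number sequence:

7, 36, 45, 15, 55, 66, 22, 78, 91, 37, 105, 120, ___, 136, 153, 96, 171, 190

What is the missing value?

59

Positions follow the repeating pattern ABB; grouping by letter gives 2 tracks.
Subsequence A = 7, 15, 22, 37, ?, 96: Fibonacci-style (each term is the sum of the two before it).
Subsequence B = 36, 45, 55, 66, 78, 91, 105, 120, 136, 153, 171, 190: triangular numbers n(n+1)/2 for n = 8, 9, ….
The gap is subsequence A's term 5; the rule gives 59.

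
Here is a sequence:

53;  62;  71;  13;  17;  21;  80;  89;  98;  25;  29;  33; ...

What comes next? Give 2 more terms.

107, 116

Reading positions in blocks of 6 reveals the pattern AAABBB — 2 tracks woven together.
Stream A is 53, 62, 71, 80, 89, 98, which is arithmetic with common difference +9.
Stream B is 13, 17, 21, 25, 29, 33, which is linear: a_n = 9 + 4·n.
Position 13 falls in stream A as its term 7, giving 107.
The 14th slot belongs to stream A; its 8th term is 116.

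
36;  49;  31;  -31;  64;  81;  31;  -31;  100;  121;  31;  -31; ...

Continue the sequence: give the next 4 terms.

144, 169, 31, -31

Positions follow the repeating pattern AABB; grouping by letter gives 2 tracks.
Stream A: 36, 49, 64, 81, 100, 121 — the squares 6², 7², 8², ….
Stream B: 31, -31, 31, -31, 31, -31 — alternating ±31.
Position 13 → stream A, term 7 = 144.
The 14th slot belongs to stream A; its 8th term is 169.
The 15th slot belongs to stream B; its 7th term is 31.
Term 16 comes from stream B (its 8th entry): -31.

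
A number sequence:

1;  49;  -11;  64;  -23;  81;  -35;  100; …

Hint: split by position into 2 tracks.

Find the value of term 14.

Odd-indexed and even-indexed terms follow separate rules.
Track A: 1, -11, -23, -35 — arithmetic, step −12.
Track B: 49, 64, 81, 100 — the squares 7², 8², 9², ….
Term 14 comes from track B (its 7th entry): 169.

169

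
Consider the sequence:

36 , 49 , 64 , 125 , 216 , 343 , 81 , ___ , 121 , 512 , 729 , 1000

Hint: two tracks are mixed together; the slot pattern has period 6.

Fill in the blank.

The slot pattern repeats as AAABBB (period 6), so there are 2 interleaved tracks.
Stream A: 36, 49, 64, 81, ?, 121 (consecutive squares n² from n = 6).
Stream B: 125, 216, 343, 512, 729, 1000 (the cubes 5³, 6³, 7³, …).
Stream A's pattern makes the blank 100.

100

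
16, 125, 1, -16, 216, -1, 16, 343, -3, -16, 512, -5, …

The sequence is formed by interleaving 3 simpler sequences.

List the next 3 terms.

The terms cycle through 3 interleaved subsequences.
Track A: 16, -16, 16, -16. Oscillating between 16 and -16.
Track B: 125, 216, 343, 512. Perfect cubes starting at 5³.
Track C: 1, -1, -3, -5. Arithmetic, step −2.
Position 13 → track A, term 5 = 16.
Term 14 comes from track B (its 5th entry): 729.
The 15th slot belongs to track C; its 5th term is -7.

16, 729, -7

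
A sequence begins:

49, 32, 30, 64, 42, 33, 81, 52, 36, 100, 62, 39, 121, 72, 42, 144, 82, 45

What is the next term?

169

Read the sequence 3 terms at a time; column i is its own pattern.
Track A = 49, 64, 81, 100, 121, 144: consecutive squares n² from n = 7.
Track B = 32, 42, 52, 62, 72, 82: adding 10 each time.
Track C = 30, 33, 36, 39, 42, 45: arithmetic with common difference +3.
Position 19 → track A, term 7 = 169.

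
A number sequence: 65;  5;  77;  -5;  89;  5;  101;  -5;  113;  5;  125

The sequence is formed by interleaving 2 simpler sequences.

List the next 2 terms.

-5, 137

Positions 1, 3, 5, … form one subsequence and positions 2, 4, 6, … form another.
Track A: 65, 77, 89, 101, 113, 125. Arithmetic with common difference +12.
Track B: 5, -5, 5, -5, 5. Oscillating between 5 and -5.
The 12th slot belongs to track B; its 6th term is -5.
Position 13 → track A, term 7 = 137.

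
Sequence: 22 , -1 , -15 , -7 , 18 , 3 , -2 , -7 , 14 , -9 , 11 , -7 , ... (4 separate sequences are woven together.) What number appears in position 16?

-7

Split by position mod 4: positions 1, 5, 9, … form one track, and each other residue class forms its own.
Track A is 22, 18, 14, which is arithmetic with common difference −4.
Track B is -1, 3, -9, which is a geometric progression (common ratio -3).
Track C is -15, -2, 11, which is arithmetic, step +13.
Track D is -7, -7, -7, which is the constant sequence -7.
The 16th slot belongs to track D; its 4th term is -7.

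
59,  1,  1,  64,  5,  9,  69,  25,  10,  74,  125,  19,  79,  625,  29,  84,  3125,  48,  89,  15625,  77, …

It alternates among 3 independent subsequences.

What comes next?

Split by position mod 3 into 3 tracks.
Subsequence A is 59, 64, 69, 74, 79, 84, 89, which is arithmetic, step +5.
Subsequence B is 1, 5, 25, 125, 625, 3125, 15625, which is powers 5^0, 5^1, 5^2, ….
Subsequence C is 1, 9, 10, 19, 29, 48, 77, which is each term equals the sum of the previous two.
Term 22 comes from subsequence A (its 8th entry): 94.

94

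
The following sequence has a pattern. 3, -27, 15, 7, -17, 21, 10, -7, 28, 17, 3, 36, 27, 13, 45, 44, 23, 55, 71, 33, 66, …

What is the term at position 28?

Split by position mod 3 into 3 tracks.
Subsequence A: 3, 7, 10, 17, 27, 44, 71 — a Fibonacci-like recurrence a_n = a_{n-1} + a_{n-2}.
Subsequence B: -27, -17, -7, 3, 13, 23, 33 — arithmetic, step +10.
Subsequence C: 15, 21, 28, 36, 45, 55, 66 — triangular numbers starting at T_5.
Position 28 falls in subsequence A as its term 10, giving 301.

301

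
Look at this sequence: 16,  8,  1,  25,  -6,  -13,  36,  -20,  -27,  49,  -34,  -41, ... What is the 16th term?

81

Positions follow the repeating pattern ABB; grouping by letter gives 2 tracks.
Track A: 16, 25, 36, 49. Consecutive squares n² from n = 4.
Track B: 8, 1, -6, -13, -20, -27, -34, -41. Linear: a_n = 15 − 7·n.
The 16th slot belongs to track A; its 6th term is 81.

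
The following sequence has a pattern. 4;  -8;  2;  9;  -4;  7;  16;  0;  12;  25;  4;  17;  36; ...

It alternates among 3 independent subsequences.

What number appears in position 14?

Taking every 3rd term gives 3 separate tracks.
Track A: 4, 9, 16, 25, 36. Perfect squares starting at 2².
Track B: -8, -4, 0, 4. Arithmetic, step +4.
Track C: 2, 7, 12, 17. Adding 5 each time.
The 14th slot belongs to track B; its 5th term is 8.

8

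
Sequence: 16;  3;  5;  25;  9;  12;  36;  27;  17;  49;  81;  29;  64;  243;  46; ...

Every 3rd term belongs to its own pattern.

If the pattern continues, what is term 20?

2187

The terms cycle through 3 interleaved subsequences.
Track A: 16, 25, 36, 49, 64 (perfect squares starting at 4²).
Track B: 3, 9, 27, 81, 243 (geometric, ×3 each step).
Track C: 5, 12, 17, 29, 46 (Fibonacci-style (each term is the sum of the two before it)).
The 20th slot belongs to track B; its 7th term is 2187.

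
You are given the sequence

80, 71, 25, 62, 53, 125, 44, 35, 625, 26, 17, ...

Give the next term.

3125

Reading positions in blocks of 3 reveals the pattern AAB — 2 tracks woven together.
Track A = 80, 71, 62, 53, 44, 35, 26, 17: subtracting 9 each time.
Track B = 25, 125, 625: powers of 5.
Position 12 → track B, term 4 = 3125.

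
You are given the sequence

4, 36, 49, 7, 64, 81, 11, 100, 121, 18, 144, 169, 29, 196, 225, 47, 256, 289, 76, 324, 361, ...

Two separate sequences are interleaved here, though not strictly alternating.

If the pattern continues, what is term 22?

Reading positions in blocks of 3 reveals the pattern ABB — 2 tracks woven together.
Track A = 4, 7, 11, 18, 29, 47, 76: each term equals the sum of the previous two.
Track B = 36, 49, 64, 81, 100, 121, 144, 169, 196, 225, 256, 289, 324, 361: perfect squares starting at 6².
Position 22 → track A, term 8 = 123.

123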